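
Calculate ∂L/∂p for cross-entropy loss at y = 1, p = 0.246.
∂L/∂p = -4.065

∂L/∂p = -y/p + (1-y)/(1-p) = -1/0.246 + 0 = -4.065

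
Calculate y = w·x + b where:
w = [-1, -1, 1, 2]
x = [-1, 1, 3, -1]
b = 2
y = 3

y = (-1)(-1) + (-1)(1) + (1)(3) + (2)(-1) + 2 = 3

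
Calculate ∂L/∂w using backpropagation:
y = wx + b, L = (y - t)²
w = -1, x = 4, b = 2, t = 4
∂L/∂w = -48

y = wx + b = (-1)(4) + 2 = -2
∂L/∂y = 2(y - t) = 2(-2 - 4) = -12
∂y/∂w = x = 4
∂L/∂w = ∂L/∂y · ∂y/∂w = -12 × 4 = -48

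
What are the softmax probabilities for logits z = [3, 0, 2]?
p = [0.7054, 0.0351, 0.2595]

exp(z) = [20.09, 1, 7.389]
Sum = 28.47
p = [0.7054, 0.0351, 0.2595]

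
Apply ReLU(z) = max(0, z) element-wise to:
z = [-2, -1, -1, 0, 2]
h = [0, 0, 0, 0, 2]

ReLU applied element-wise: max(0,-2)=0, max(0,-1)=0, max(0,-1)=0, max(0,0)=0, max(0,2)=2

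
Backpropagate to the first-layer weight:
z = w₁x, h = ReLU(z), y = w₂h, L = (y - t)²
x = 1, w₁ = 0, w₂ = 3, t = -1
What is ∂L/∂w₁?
∂L/∂w₁ = 0

Forward pass:
z = w₁x = 0×1 = 0
h = ReLU(0) = 0
y = w₂h = 3×0 = 0

Backward pass:
∂L/∂y = 2(y - t) = 2(0 - -1) = 2
∂y/∂h = w₂ = 3
∂h/∂z = 0 (ReLU derivative)
∂z/∂w₁ = x = 1

∂L/∂w₁ = 2 × 3 × 0 × 1 = 0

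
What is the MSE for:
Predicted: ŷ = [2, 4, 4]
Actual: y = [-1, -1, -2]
MSE = 23.33

MSE = (1/3)((2--1)² + (4--1)² + (4--2)²) = (1/3)(9 + 25 + 36) = 23.33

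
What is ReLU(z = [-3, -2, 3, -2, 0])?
h = [0, 0, 3, 0, 0]

ReLU applied element-wise: max(0,-3)=0, max(0,-2)=0, max(0,3)=3, max(0,-2)=0, max(0,0)=0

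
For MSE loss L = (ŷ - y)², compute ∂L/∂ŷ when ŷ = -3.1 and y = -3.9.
∂L/∂ŷ = 1.6

∂L/∂ŷ = 2(ŷ - y) = 2(-3.1 - -3.9) = 2(0.8) = 1.6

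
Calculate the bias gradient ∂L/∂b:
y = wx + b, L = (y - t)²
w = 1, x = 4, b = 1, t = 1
∂L/∂b = 8

y = wx + b = (1)(4) + 1 = 5
∂L/∂y = 2(y - t) = 2(5 - 1) = 8
∂y/∂b = 1
∂L/∂b = ∂L/∂y · ∂y/∂b = 8 × 1 = 8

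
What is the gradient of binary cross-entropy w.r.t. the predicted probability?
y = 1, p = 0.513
∂L/∂p = -1.949

∂L/∂p = -y/p + (1-y)/(1-p) = -1/0.513 + 0 = -1.949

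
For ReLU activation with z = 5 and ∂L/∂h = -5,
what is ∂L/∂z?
∂L/∂z = -5

h = ReLU(5) = 5
Since z > 0: ∂h/∂z = 1
∂L/∂z = ∂L/∂h · ∂h/∂z = -5 × 1 = -5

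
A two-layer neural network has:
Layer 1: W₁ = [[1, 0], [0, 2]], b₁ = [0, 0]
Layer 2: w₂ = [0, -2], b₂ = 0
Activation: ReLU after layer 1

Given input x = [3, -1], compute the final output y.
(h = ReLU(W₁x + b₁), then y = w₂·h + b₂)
y = 0

Layer 1 pre-activation: z₁ = [3, -2]
After ReLU: h = [3, 0]
Layer 2 output: y = 0×3 + -2×0 + 0 = 0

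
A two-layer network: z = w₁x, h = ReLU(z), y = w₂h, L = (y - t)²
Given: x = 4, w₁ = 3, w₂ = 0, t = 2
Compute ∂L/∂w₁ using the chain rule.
∂L/∂w₁ = 0

Forward pass:
z = w₁x = 3×4 = 12
h = ReLU(12) = 12
y = w₂h = 0×12 = 0

Backward pass:
∂L/∂y = 2(y - t) = 2(0 - 2) = -4
∂y/∂h = w₂ = 0
∂h/∂z = 1 (ReLU derivative)
∂z/∂w₁ = x = 4

∂L/∂w₁ = -4 × 0 × 1 × 4 = 0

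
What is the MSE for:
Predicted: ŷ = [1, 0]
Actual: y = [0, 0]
MSE = 0.5

MSE = (1/2)((1-0)² + (0-0)²) = (1/2)(1 + 0) = 0.5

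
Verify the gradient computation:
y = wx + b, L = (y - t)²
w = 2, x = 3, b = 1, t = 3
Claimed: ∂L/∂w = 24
Correct

y = (2)(3) + 1 = 7
∂L/∂y = 2(y - t) = 2(7 - 3) = 8
∂y/∂w = x = 3
∂L/∂w = 8 × 3 = 24

Claimed value: 24
Correct: The correct gradient is 24.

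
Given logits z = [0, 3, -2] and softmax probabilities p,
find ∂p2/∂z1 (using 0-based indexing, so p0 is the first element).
∂p2/∂z1 = -0.006036

p = softmax(z) = [0.04712, 0.9465, 0.006377]
p2 = 0.006377, p1 = 0.9465

∂p2/∂z1 = -p2 × p1 = -0.006377 × 0.9465 = -0.006036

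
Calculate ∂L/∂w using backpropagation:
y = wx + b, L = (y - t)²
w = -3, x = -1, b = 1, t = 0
∂L/∂w = -8

y = wx + b = (-3)(-1) + 1 = 4
∂L/∂y = 2(y - t) = 2(4 - 0) = 8
∂y/∂w = x = -1
∂L/∂w = ∂L/∂y · ∂y/∂w = 8 × -1 = -8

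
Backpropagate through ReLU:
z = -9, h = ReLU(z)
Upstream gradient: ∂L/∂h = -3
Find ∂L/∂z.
∂L/∂z = 0

h = ReLU(-9) = 0
Since z < 0: ∂h/∂z = 0
∂L/∂z = ∂L/∂h · ∂h/∂z = -3 × 0 = 0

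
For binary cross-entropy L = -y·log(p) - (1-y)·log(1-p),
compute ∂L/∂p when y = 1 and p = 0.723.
∂L/∂p = -1.383

∂L/∂p = -y/p + (1-y)/(1-p) = -1/0.723 + 0 = -1.383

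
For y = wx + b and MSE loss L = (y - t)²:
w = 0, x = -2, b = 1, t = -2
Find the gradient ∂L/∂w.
∂L/∂w = -12

y = wx + b = (0)(-2) + 1 = 1
∂L/∂y = 2(y - t) = 2(1 - -2) = 6
∂y/∂w = x = -2
∂L/∂w = ∂L/∂y · ∂y/∂w = 6 × -2 = -12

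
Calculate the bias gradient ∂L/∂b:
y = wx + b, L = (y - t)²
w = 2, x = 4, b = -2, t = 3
∂L/∂b = 6

y = wx + b = (2)(4) + -2 = 6
∂L/∂y = 2(y - t) = 2(6 - 3) = 6
∂y/∂b = 1
∂L/∂b = ∂L/∂y · ∂y/∂b = 6 × 1 = 6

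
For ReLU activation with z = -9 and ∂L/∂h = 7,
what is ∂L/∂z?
∂L/∂z = 0

h = ReLU(-9) = 0
Since z < 0: ∂h/∂z = 0
∂L/∂z = ∂L/∂h · ∂h/∂z = 7 × 0 = 0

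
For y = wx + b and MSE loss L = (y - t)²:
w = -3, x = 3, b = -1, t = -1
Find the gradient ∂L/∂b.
∂L/∂b = -18

y = wx + b = (-3)(3) + -1 = -10
∂L/∂y = 2(y - t) = 2(-10 - -1) = -18
∂y/∂b = 1
∂L/∂b = ∂L/∂y · ∂y/∂b = -18 × 1 = -18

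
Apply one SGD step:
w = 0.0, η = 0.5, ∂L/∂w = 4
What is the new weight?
w_new = -2

w_new = w - η·∂L/∂w = 0.0 - 0.5×(4) = 0.0 - (2) = -2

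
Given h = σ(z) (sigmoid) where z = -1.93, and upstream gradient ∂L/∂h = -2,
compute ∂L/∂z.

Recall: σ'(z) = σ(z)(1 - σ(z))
∂L/∂z = -0.2214

σ(-1.93) = 0.1268
σ'(-1.93) = σ(-1.93)(1 - σ(-1.93)) = 0.1268 × 0.8732 = 0.1107
∂L/∂z = ∂L/∂h · σ'(z) = -2 × 0.1107 = -0.2214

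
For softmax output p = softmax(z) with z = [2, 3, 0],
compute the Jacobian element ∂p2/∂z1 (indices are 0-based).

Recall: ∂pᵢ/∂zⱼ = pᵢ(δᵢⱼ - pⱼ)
∂p2/∂z1 = -0.02477

p = softmax(z) = [0.2595, 0.7054, 0.03512]
p2 = 0.03512, p1 = 0.7054

∂p2/∂z1 = -p2 × p1 = -0.03512 × 0.7054 = -0.02477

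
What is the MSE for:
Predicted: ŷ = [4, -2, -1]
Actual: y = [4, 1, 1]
MSE = 4.333

MSE = (1/3)((4-4)² + (-2-1)² + (-1-1)²) = (1/3)(0 + 9 + 4) = 4.333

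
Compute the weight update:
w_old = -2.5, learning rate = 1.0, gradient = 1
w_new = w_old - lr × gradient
w_new = -3.5

w_new = w - η·∂L/∂w = -2.5 - 1.0×(1) = -2.5 - (1) = -3.5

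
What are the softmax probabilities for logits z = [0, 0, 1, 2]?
p = [0.0826, 0.0826, 0.2245, 0.6103]

exp(z) = [1, 1, 2.718, 7.389]
Sum = 12.11
p = [0.0826, 0.0826, 0.2245, 0.6103]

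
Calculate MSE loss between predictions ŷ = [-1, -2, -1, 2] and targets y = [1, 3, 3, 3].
MSE = 11.5

MSE = (1/4)((-1-1)² + (-2-3)² + (-1-3)² + (2-3)²) = (1/4)(4 + 25 + 16 + 1) = 11.5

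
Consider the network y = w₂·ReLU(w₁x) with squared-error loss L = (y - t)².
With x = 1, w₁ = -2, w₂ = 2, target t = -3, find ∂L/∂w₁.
∂L/∂w₁ = 0

Forward pass:
z = w₁x = -2×1 = -2
h = ReLU(-2) = 0
y = w₂h = 2×0 = 0

Backward pass:
∂L/∂y = 2(y - t) = 2(0 - -3) = 6
∂y/∂h = w₂ = 2
∂h/∂z = 0 (ReLU derivative)
∂z/∂w₁ = x = 1

∂L/∂w₁ = 6 × 2 × 0 × 1 = 0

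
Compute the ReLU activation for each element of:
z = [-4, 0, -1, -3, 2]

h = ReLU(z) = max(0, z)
h = [0, 0, 0, 0, 2]

ReLU applied element-wise: max(0,-4)=0, max(0,0)=0, max(0,-1)=0, max(0,-3)=0, max(0,2)=2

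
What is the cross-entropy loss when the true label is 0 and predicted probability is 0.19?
L = 0.2107

L = -0·log(0.19) - 1·log(0.81) = -log(0.81) = 0.2107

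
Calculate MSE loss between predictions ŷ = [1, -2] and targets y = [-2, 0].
MSE = 6.5

MSE = (1/2)((1--2)² + (-2-0)²) = (1/2)(9 + 4) = 6.5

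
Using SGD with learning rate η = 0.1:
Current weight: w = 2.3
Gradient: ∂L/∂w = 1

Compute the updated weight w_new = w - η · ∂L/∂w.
w_new = 2.2

w_new = w - η·∂L/∂w = 2.3 - 0.1×(1) = 2.3 - (0.1) = 2.2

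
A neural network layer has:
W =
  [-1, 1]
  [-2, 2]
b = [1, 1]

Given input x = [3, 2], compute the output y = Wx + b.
y = [0, -1]

Wx = [-1×3 + 1×2, -2×3 + 2×2]
   = [-1, -2]
y = Wx + b = [-1 + 1, -2 + 1] = [0, -1]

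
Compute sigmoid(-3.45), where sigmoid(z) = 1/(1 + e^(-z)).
0.03077

sigmoid(-3.45) = 1/(1 + e^(3.45)) = 1/(1 + 31.5) = 0.03077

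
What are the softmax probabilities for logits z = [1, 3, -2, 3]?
p = [0.0632, 0.4668, 0.0031, 0.4668]

exp(z) = [2.718, 20.09, 0.1353, 20.09]
Sum = 43.02
p = [0.0632, 0.4668, 0.0031, 0.4668]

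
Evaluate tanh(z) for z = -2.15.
-0.9732

tanh(-2.15) = (e^(-2.15) - e^(2.15))/(e^(-2.15) + e^(2.15)) = -0.9732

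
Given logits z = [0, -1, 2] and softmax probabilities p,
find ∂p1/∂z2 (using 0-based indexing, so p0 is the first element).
∂p1/∂z2 = -0.03545

p = softmax(z) = [0.1142, 0.04201, 0.8438]
p1 = 0.04201, p2 = 0.8438

∂p1/∂z2 = -p1 × p2 = -0.04201 × 0.8438 = -0.03545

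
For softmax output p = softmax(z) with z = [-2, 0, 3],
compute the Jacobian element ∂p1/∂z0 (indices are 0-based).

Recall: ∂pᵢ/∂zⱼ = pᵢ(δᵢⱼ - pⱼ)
∂p1/∂z0 = -0.0003005

p = softmax(z) = [0.006377, 0.04712, 0.9465]
p1 = 0.04712, p0 = 0.006377

∂p1/∂z0 = -p1 × p0 = -0.04712 × 0.006377 = -0.0003005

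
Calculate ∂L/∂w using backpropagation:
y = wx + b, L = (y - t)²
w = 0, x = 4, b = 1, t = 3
∂L/∂w = -16

y = wx + b = (0)(4) + 1 = 1
∂L/∂y = 2(y - t) = 2(1 - 3) = -4
∂y/∂w = x = 4
∂L/∂w = ∂L/∂y · ∂y/∂w = -4 × 4 = -16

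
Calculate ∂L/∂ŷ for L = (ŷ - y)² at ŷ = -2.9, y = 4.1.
∂L/∂ŷ = -14.0

∂L/∂ŷ = 2(ŷ - y) = 2(-2.9 - 4.1) = 2(-7.0) = -14.0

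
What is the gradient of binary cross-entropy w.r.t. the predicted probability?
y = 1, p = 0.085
∂L/∂p = -11.76

∂L/∂p = -y/p + (1-y)/(1-p) = -1/0.085 + 0 = -11.76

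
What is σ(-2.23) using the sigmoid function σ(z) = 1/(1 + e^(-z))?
0.09709

sigmoid(-2.23) = 1/(1 + e^(2.23)) = 1/(1 + 9.3) = 0.09709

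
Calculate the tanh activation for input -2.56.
-0.9881

tanh(-2.56) = (e^(-2.56) - e^(2.56))/(e^(-2.56) + e^(2.56)) = -0.9881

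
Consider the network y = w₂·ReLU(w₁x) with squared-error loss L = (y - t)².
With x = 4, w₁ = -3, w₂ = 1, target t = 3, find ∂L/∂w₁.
∂L/∂w₁ = 0

Forward pass:
z = w₁x = -3×4 = -12
h = ReLU(-12) = 0
y = w₂h = 1×0 = 0

Backward pass:
∂L/∂y = 2(y - t) = 2(0 - 3) = -6
∂y/∂h = w₂ = 1
∂h/∂z = 0 (ReLU derivative)
∂z/∂w₁ = x = 4

∂L/∂w₁ = -6 × 1 × 0 × 4 = 0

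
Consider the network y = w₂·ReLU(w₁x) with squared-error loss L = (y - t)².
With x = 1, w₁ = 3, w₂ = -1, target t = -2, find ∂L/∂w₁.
∂L/∂w₁ = 2

Forward pass:
z = w₁x = 3×1 = 3
h = ReLU(3) = 3
y = w₂h = -1×3 = -3

Backward pass:
∂L/∂y = 2(y - t) = 2(-3 - -2) = -2
∂y/∂h = w₂ = -1
∂h/∂z = 1 (ReLU derivative)
∂z/∂w₁ = x = 1

∂L/∂w₁ = -2 × -1 × 1 × 1 = 2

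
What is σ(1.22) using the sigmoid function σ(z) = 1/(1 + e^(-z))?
0.7721

sigmoid(1.22) = 1/(1 + e^(-1.22)) = 1/(1 + 0.2952) = 0.7721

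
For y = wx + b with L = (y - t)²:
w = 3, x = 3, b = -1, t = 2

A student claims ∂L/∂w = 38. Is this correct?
Incorrect

y = (3)(3) + -1 = 8
∂L/∂y = 2(y - t) = 2(8 - 2) = 12
∂y/∂w = x = 3
∂L/∂w = 12 × 3 = 36

Claimed value: 38
Incorrect: The correct gradient is 36.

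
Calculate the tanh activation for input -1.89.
-0.9554

tanh(-1.89) = (e^(-1.89) - e^(1.89))/(e^(-1.89) + e^(1.89)) = -0.9554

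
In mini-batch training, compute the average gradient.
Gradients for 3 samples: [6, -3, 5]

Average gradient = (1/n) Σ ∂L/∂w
Average gradient = 2.667

Average = (1/3)(6 + -3 + 5) = 8/3 = 2.667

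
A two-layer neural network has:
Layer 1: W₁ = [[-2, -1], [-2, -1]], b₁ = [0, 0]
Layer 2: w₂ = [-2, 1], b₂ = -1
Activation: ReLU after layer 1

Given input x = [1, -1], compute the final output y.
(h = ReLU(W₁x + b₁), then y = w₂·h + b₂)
y = -1

Layer 1 pre-activation: z₁ = [-1, -1]
After ReLU: h = [0, 0]
Layer 2 output: y = -2×0 + 1×0 + -1 = -1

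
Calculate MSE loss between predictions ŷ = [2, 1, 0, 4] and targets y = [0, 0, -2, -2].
MSE = 11.25

MSE = (1/4)((2-0)² + (1-0)² + (0--2)² + (4--2)²) = (1/4)(4 + 1 + 4 + 36) = 11.25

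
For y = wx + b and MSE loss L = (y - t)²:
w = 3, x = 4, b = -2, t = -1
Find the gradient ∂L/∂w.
∂L/∂w = 88

y = wx + b = (3)(4) + -2 = 10
∂L/∂y = 2(y - t) = 2(10 - -1) = 22
∂y/∂w = x = 4
∂L/∂w = ∂L/∂y · ∂y/∂w = 22 × 4 = 88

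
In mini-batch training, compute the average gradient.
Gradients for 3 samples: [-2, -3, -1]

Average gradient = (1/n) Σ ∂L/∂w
Average gradient = -2

Average = (1/3)(-2 + -3 + -1) = -6/3 = -2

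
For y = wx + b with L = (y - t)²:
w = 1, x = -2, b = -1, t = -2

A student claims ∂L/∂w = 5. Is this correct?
Incorrect

y = (1)(-2) + -1 = -3
∂L/∂y = 2(y - t) = 2(-3 - -2) = -2
∂y/∂w = x = -2
∂L/∂w = -2 × -2 = 4

Claimed value: 5
Incorrect: The correct gradient is 4.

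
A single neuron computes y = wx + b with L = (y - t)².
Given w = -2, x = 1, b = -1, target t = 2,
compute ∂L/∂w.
∂L/∂w = -10

y = wx + b = (-2)(1) + -1 = -3
∂L/∂y = 2(y - t) = 2(-3 - 2) = -10
∂y/∂w = x = 1
∂L/∂w = ∂L/∂y · ∂y/∂w = -10 × 1 = -10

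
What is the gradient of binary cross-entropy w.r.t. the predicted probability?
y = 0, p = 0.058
∂L/∂p = 1.062

∂L/∂p = -y/p + (1-y)/(1-p) = 0 + 1/0.942 = 1.062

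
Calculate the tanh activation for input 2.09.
0.9699

tanh(2.09) = (e^(2.09) - e^(-2.09))/(e^(2.09) + e^(-2.09)) = 0.9699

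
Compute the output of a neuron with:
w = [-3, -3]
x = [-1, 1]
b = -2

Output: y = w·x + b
y = -2

y = (-3)(-1) + (-3)(1) + -2 = -2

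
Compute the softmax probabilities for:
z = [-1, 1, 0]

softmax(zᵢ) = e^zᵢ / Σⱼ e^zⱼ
p = [0.09, 0.6652, 0.2447]

exp(z) = [0.3679, 2.718, 1]
Sum = 4.086
p = [0.09, 0.6652, 0.2447]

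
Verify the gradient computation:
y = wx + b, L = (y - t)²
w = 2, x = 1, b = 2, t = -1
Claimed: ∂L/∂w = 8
Incorrect

y = (2)(1) + 2 = 4
∂L/∂y = 2(y - t) = 2(4 - -1) = 10
∂y/∂w = x = 1
∂L/∂w = 10 × 1 = 10

Claimed value: 8
Incorrect: The correct gradient is 10.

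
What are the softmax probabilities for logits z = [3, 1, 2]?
p = [0.6652, 0.09, 0.2447]

exp(z) = [20.09, 2.718, 7.389]
Sum = 30.19
p = [0.6652, 0.09, 0.2447]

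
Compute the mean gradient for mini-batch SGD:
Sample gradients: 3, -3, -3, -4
Average gradient = -1.75

Average = (1/4)(3 + -3 + -3 + -4) = -7/4 = -1.75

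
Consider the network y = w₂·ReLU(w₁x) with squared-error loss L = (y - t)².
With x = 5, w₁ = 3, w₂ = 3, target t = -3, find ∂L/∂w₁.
∂L/∂w₁ = 1440

Forward pass:
z = w₁x = 3×5 = 15
h = ReLU(15) = 15
y = w₂h = 3×15 = 45

Backward pass:
∂L/∂y = 2(y - t) = 2(45 - -3) = 96
∂y/∂h = w₂ = 3
∂h/∂z = 1 (ReLU derivative)
∂z/∂w₁ = x = 5

∂L/∂w₁ = 96 × 3 × 1 × 5 = 1440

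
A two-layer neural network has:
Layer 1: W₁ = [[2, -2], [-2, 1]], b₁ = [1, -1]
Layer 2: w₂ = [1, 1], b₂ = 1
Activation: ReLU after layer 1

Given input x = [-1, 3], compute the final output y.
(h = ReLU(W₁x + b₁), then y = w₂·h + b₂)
y = 5

Layer 1 pre-activation: z₁ = [-7, 4]
After ReLU: h = [0, 4]
Layer 2 output: y = 1×0 + 1×4 + 1 = 5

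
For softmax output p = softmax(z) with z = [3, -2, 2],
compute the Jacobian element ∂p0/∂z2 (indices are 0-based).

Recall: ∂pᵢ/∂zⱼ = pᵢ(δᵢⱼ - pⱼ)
∂p0/∂z2 = -0.1947

p = softmax(z) = [0.7275, 0.004902, 0.2676]
p0 = 0.7275, p2 = 0.2676

∂p0/∂z2 = -p0 × p2 = -0.7275 × 0.2676 = -0.1947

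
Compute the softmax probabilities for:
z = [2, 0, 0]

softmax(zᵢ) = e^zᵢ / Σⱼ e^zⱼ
p = [0.787, 0.1065, 0.1065]

exp(z) = [7.389, 1, 1]
Sum = 9.389
p = [0.787, 0.1065, 0.1065]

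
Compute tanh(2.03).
0.9661

tanh(2.03) = (e^(2.03) - e^(-2.03))/(e^(2.03) + e^(-2.03)) = 0.9661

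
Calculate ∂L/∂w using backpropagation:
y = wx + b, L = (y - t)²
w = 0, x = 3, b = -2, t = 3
∂L/∂w = -30

y = wx + b = (0)(3) + -2 = -2
∂L/∂y = 2(y - t) = 2(-2 - 3) = -10
∂y/∂w = x = 3
∂L/∂w = ∂L/∂y · ∂y/∂w = -10 × 3 = -30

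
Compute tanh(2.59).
0.9888

tanh(2.59) = (e^(2.59) - e^(-2.59))/(e^(2.59) + e^(-2.59)) = 0.9888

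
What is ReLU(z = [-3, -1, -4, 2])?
h = [0, 0, 0, 2]

ReLU applied element-wise: max(0,-3)=0, max(0,-1)=0, max(0,-4)=0, max(0,2)=2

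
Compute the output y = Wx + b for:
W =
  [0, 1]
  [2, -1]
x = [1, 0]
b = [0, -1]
y = [0, 1]

Wx = [0×1 + 1×0, 2×1 + -1×0]
   = [0, 2]
y = Wx + b = [0 + 0, 2 + -1] = [0, 1]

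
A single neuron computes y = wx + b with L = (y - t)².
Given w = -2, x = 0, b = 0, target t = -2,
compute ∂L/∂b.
∂L/∂b = 4

y = wx + b = (-2)(0) + 0 = 0
∂L/∂y = 2(y - t) = 2(0 - -2) = 4
∂y/∂b = 1
∂L/∂b = ∂L/∂y · ∂y/∂b = 4 × 1 = 4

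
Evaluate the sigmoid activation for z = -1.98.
0.1213

sigmoid(-1.98) = 1/(1 + e^(1.98)) = 1/(1 + 7.243) = 0.1213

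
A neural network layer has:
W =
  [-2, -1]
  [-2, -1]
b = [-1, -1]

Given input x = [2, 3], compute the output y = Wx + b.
y = [-8, -8]

Wx = [-2×2 + -1×3, -2×2 + -1×3]
   = [-7, -7]
y = Wx + b = [-7 + -1, -7 + -1] = [-8, -8]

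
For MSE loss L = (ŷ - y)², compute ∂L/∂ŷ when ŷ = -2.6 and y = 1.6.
∂L/∂ŷ = -8.4

∂L/∂ŷ = 2(ŷ - y) = 2(-2.6 - 1.6) = 2(-4.2) = -8.4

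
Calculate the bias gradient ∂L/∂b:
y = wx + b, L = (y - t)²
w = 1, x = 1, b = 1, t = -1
∂L/∂b = 6

y = wx + b = (1)(1) + 1 = 2
∂L/∂y = 2(y - t) = 2(2 - -1) = 6
∂y/∂b = 1
∂L/∂b = ∂L/∂y · ∂y/∂b = 6 × 1 = 6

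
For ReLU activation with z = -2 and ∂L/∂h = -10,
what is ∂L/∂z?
∂L/∂z = 0

h = ReLU(-2) = 0
Since z < 0: ∂h/∂z = 0
∂L/∂z = ∂L/∂h · ∂h/∂z = -10 × 0 = 0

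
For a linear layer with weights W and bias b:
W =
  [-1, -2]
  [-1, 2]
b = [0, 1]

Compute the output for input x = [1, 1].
y = [-3, 2]

Wx = [-1×1 + -2×1, -1×1 + 2×1]
   = [-3, 1]
y = Wx + b = [-3 + 0, 1 + 1] = [-3, 2]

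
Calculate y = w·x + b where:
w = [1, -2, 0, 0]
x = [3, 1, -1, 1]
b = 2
y = 3

y = (1)(3) + (-2)(1) + (0)(-1) + (0)(1) + 2 = 3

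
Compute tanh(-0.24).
-0.2355

tanh(-0.24) = (e^(-0.24) - e^(0.24))/(e^(-0.24) + e^(0.24)) = -0.2355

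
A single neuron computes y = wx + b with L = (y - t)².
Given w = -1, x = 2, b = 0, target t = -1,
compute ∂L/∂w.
∂L/∂w = -4

y = wx + b = (-1)(2) + 0 = -2
∂L/∂y = 2(y - t) = 2(-2 - -1) = -2
∂y/∂w = x = 2
∂L/∂w = ∂L/∂y · ∂y/∂w = -2 × 2 = -4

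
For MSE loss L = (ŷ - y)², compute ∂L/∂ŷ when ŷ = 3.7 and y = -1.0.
∂L/∂ŷ = 9.4

∂L/∂ŷ = 2(ŷ - y) = 2(3.7 - -1.0) = 2(4.7) = 9.4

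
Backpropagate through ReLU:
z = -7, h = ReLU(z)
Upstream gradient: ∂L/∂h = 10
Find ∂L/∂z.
∂L/∂z = 0

h = ReLU(-7) = 0
Since z < 0: ∂h/∂z = 0
∂L/∂z = ∂L/∂h · ∂h/∂z = 10 × 0 = 0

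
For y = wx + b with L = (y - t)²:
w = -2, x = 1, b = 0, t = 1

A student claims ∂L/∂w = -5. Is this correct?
Incorrect

y = (-2)(1) + 0 = -2
∂L/∂y = 2(y - t) = 2(-2 - 1) = -6
∂y/∂w = x = 1
∂L/∂w = -6 × 1 = -6

Claimed value: -5
Incorrect: The correct gradient is -6.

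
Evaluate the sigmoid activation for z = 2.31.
0.9097

sigmoid(2.31) = 1/(1 + e^(-2.31)) = 1/(1 + 0.09926) = 0.9097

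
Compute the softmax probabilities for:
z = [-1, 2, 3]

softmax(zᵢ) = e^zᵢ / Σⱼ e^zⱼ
p = [0.0132, 0.2654, 0.7214]

exp(z) = [0.3679, 7.389, 20.09]
Sum = 27.84
p = [0.0132, 0.2654, 0.7214]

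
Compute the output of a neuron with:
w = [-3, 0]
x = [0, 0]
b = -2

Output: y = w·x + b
y = -2

y = (-3)(0) + (0)(0) + -2 = -2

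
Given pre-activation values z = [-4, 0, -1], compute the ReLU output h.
h = [0, 0, 0]

ReLU applied element-wise: max(0,-4)=0, max(0,0)=0, max(0,-1)=0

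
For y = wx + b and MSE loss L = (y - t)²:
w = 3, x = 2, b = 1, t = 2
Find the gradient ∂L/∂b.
∂L/∂b = 10

y = wx + b = (3)(2) + 1 = 7
∂L/∂y = 2(y - t) = 2(7 - 2) = 10
∂y/∂b = 1
∂L/∂b = ∂L/∂y · ∂y/∂b = 10 × 1 = 10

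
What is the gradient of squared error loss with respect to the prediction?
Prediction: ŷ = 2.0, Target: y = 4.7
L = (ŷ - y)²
∂L/∂ŷ = -5.4

∂L/∂ŷ = 2(ŷ - y) = 2(2.0 - 4.7) = 2(-2.7) = -5.4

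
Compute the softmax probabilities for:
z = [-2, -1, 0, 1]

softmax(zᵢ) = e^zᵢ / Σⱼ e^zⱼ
p = [0.0321, 0.0871, 0.2369, 0.6439]

exp(z) = [0.1353, 0.3679, 1, 2.718]
Sum = 4.221
p = [0.0321, 0.0871, 0.2369, 0.6439]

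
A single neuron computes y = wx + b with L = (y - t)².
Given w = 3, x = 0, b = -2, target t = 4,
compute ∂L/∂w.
∂L/∂w = 0

y = wx + b = (3)(0) + -2 = -2
∂L/∂y = 2(y - t) = 2(-2 - 4) = -12
∂y/∂w = x = 0
∂L/∂w = ∂L/∂y · ∂y/∂w = -12 × 0 = 0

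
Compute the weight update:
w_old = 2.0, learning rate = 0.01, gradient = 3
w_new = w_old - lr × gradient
w_new = 1.97

w_new = w - η·∂L/∂w = 2.0 - 0.01×(3) = 2.0 - (0.03) = 1.97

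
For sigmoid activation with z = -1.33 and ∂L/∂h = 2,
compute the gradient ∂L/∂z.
∂L/∂z = 0.3308

σ(-1.33) = 0.2092
σ'(-1.33) = σ(-1.33)(1 - σ(-1.33)) = 0.2092 × 0.7908 = 0.1654
∂L/∂z = ∂L/∂h · σ'(z) = 2 × 0.1654 = 0.3308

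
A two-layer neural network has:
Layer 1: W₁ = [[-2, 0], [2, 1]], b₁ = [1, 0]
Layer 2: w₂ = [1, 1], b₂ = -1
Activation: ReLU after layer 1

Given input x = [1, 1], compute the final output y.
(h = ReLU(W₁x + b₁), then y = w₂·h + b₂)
y = 2

Layer 1 pre-activation: z₁ = [-1, 3]
After ReLU: h = [0, 3]
Layer 2 output: y = 1×0 + 1×3 + -1 = 2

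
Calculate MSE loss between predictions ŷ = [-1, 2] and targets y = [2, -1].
MSE = 9

MSE = (1/2)((-1-2)² + (2--1)²) = (1/2)(9 + 9) = 9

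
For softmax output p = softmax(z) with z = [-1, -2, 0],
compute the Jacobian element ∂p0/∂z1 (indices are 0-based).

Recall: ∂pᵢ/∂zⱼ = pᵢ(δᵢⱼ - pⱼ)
∂p0/∂z1 = -0.02203

p = softmax(z) = [0.2447, 0.09003, 0.6652]
p0 = 0.2447, p1 = 0.09003

∂p0/∂z1 = -p0 × p1 = -0.2447 × 0.09003 = -0.02203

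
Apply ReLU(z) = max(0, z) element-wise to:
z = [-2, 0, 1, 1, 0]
h = [0, 0, 1, 1, 0]

ReLU applied element-wise: max(0,-2)=0, max(0,0)=0, max(0,1)=1, max(0,1)=1, max(0,0)=0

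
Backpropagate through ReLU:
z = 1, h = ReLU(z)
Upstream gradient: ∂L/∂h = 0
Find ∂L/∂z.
∂L/∂z = 0

h = ReLU(1) = 1
Since z > 0: ∂h/∂z = 1
∂L/∂z = ∂L/∂h · ∂h/∂z = 0 × 1 = 0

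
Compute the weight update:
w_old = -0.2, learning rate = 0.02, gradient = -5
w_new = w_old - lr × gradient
w_new = -0.1

w_new = w - η·∂L/∂w = -0.2 - 0.02×(-5) = -0.2 - (-0.1) = -0.1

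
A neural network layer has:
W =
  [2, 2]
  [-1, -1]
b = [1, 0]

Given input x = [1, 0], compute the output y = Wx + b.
y = [3, -1]

Wx = [2×1 + 2×0, -1×1 + -1×0]
   = [2, -1]
y = Wx + b = [2 + 1, -1 + 0] = [3, -1]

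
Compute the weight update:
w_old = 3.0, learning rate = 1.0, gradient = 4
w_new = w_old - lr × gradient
w_new = -1

w_new = w - η·∂L/∂w = 3.0 - 1.0×(4) = 3.0 - (4) = -1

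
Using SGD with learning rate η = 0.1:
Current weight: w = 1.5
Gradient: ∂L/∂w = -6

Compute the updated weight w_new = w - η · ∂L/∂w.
w_new = 2.1

w_new = w - η·∂L/∂w = 1.5 - 0.1×(-6) = 1.5 - (-0.6) = 2.1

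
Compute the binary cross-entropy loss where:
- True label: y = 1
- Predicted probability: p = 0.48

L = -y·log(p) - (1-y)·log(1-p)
L = 0.734

L = -1·log(0.48) - 0·log(0.52) = -log(0.48) = 0.734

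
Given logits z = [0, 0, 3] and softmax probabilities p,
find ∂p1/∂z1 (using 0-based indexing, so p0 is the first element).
∂p1/∂z1 = 0.04323

p = softmax(z) = [0.04528, 0.04528, 0.9094]
p1 = 0.04528

∂p1/∂z1 = p1(1 - p1) = 0.04528 × (1 - 0.04528) = 0.04323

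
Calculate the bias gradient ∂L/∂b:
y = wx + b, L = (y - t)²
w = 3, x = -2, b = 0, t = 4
∂L/∂b = -20

y = wx + b = (3)(-2) + 0 = -6
∂L/∂y = 2(y - t) = 2(-6 - 4) = -20
∂y/∂b = 1
∂L/∂b = ∂L/∂y · ∂y/∂b = -20 × 1 = -20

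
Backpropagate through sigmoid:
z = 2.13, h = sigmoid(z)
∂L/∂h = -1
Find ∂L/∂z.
∂L/∂z = -0.09493

σ(2.13) = 0.8938
σ'(2.13) = σ(2.13)(1 - σ(2.13)) = 0.8938 × 0.1062 = 0.09493
∂L/∂z = ∂L/∂h · σ'(z) = -1 × 0.09493 = -0.09493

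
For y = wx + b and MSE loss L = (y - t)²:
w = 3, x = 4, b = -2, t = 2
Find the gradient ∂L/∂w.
∂L/∂w = 64

y = wx + b = (3)(4) + -2 = 10
∂L/∂y = 2(y - t) = 2(10 - 2) = 16
∂y/∂w = x = 4
∂L/∂w = ∂L/∂y · ∂y/∂w = 16 × 4 = 64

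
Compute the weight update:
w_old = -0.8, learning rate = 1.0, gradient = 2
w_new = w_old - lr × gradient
w_new = -2.8

w_new = w - η·∂L/∂w = -0.8 - 1.0×(2) = -0.8 - (2) = -2.8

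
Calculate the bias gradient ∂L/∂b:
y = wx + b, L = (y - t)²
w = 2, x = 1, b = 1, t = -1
∂L/∂b = 8

y = wx + b = (2)(1) + 1 = 3
∂L/∂y = 2(y - t) = 2(3 - -1) = 8
∂y/∂b = 1
∂L/∂b = ∂L/∂y · ∂y/∂b = 8 × 1 = 8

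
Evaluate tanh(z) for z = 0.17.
0.1684

tanh(0.17) = (e^(0.17) - e^(-0.17))/(e^(0.17) + e^(-0.17)) = 0.1684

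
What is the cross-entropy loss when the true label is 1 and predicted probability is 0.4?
L = 0.9163

L = -1·log(0.4) - 0·log(0.6) = -log(0.4) = 0.9163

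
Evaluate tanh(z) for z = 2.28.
0.9793

tanh(2.28) = (e^(2.28) - e^(-2.28))/(e^(2.28) + e^(-2.28)) = 0.9793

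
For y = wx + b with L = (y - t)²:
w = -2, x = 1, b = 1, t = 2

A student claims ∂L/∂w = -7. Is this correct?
Incorrect

y = (-2)(1) + 1 = -1
∂L/∂y = 2(y - t) = 2(-1 - 2) = -6
∂y/∂w = x = 1
∂L/∂w = -6 × 1 = -6

Claimed value: -7
Incorrect: The correct gradient is -6.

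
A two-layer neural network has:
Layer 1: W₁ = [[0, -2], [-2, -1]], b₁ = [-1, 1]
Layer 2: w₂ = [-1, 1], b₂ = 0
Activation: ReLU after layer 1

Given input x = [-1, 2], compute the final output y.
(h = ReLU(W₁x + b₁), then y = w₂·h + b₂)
y = 1

Layer 1 pre-activation: z₁ = [-5, 1]
After ReLU: h = [0, 1]
Layer 2 output: y = -1×0 + 1×1 + 0 = 1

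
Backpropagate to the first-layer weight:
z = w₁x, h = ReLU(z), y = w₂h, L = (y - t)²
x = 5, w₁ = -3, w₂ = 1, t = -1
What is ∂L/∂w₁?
∂L/∂w₁ = 0

Forward pass:
z = w₁x = -3×5 = -15
h = ReLU(-15) = 0
y = w₂h = 1×0 = 0

Backward pass:
∂L/∂y = 2(y - t) = 2(0 - -1) = 2
∂y/∂h = w₂ = 1
∂h/∂z = 0 (ReLU derivative)
∂z/∂w₁ = x = 5

∂L/∂w₁ = 2 × 1 × 0 × 5 = 0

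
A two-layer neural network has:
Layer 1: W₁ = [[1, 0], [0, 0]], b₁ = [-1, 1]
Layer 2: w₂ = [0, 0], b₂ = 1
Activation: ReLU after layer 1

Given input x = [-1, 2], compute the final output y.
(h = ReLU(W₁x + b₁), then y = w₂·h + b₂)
y = 1

Layer 1 pre-activation: z₁ = [-2, 1]
After ReLU: h = [0, 1]
Layer 2 output: y = 0×0 + 0×1 + 1 = 1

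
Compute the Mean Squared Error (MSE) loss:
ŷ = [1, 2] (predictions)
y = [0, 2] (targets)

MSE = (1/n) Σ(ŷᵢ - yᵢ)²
MSE = 0.5

MSE = (1/2)((1-0)² + (2-2)²) = (1/2)(1 + 0) = 0.5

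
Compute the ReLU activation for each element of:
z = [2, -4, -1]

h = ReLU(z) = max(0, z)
h = [2, 0, 0]

ReLU applied element-wise: max(0,2)=2, max(0,-4)=0, max(0,-1)=0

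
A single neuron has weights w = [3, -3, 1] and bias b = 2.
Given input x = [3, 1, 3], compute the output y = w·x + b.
y = 11

y = (3)(3) + (-3)(1) + (1)(3) + 2 = 11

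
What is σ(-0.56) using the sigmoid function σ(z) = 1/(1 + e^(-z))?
0.3635

sigmoid(-0.56) = 1/(1 + e^(0.56)) = 1/(1 + 1.751) = 0.3635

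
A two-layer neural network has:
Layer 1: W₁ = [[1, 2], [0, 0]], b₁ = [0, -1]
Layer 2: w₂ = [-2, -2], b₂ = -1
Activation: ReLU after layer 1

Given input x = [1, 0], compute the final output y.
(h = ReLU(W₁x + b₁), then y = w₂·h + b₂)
y = -3

Layer 1 pre-activation: z₁ = [1, -1]
After ReLU: h = [1, 0]
Layer 2 output: y = -2×1 + -2×0 + -1 = -3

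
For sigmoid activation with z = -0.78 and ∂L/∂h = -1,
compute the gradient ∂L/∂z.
∂L/∂z = -0.2155

σ(-0.78) = 0.3143
σ'(-0.78) = σ(-0.78)(1 - σ(-0.78)) = 0.3143 × 0.6857 = 0.2155
∂L/∂z = ∂L/∂h · σ'(z) = -1 × 0.2155 = -0.2155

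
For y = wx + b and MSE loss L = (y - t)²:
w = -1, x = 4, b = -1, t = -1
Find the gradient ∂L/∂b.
∂L/∂b = -8

y = wx + b = (-1)(4) + -1 = -5
∂L/∂y = 2(y - t) = 2(-5 - -1) = -8
∂y/∂b = 1
∂L/∂b = ∂L/∂y · ∂y/∂b = -8 × 1 = -8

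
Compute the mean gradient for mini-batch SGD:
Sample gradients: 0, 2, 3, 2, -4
Average gradient = 0.6

Average = (1/5)(0 + 2 + 3 + 2 + -4) = 3/5 = 0.6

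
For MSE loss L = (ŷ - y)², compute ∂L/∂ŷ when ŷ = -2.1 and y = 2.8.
∂L/∂ŷ = -9.8

∂L/∂ŷ = 2(ŷ - y) = 2(-2.1 - 2.8) = 2(-4.9) = -9.8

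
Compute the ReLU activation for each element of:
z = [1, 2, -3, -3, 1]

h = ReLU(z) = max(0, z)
h = [1, 2, 0, 0, 1]

ReLU applied element-wise: max(0,1)=1, max(0,2)=2, max(0,-3)=0, max(0,-3)=0, max(0,1)=1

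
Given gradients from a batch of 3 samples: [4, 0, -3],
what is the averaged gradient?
Average gradient = 0.3333

Average = (1/3)(4 + 0 + -3) = 1/3 = 0.3333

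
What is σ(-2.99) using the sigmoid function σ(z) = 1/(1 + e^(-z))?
0.04788

sigmoid(-2.99) = 1/(1 + e^(2.99)) = 1/(1 + 19.89) = 0.04788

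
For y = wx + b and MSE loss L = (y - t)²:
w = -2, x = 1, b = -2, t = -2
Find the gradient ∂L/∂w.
∂L/∂w = -4

y = wx + b = (-2)(1) + -2 = -4
∂L/∂y = 2(y - t) = 2(-4 - -2) = -4
∂y/∂w = x = 1
∂L/∂w = ∂L/∂y · ∂y/∂w = -4 × 1 = -4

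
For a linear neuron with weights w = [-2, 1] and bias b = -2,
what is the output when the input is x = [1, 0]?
y = -4

y = (-2)(1) + (1)(0) + -2 = -4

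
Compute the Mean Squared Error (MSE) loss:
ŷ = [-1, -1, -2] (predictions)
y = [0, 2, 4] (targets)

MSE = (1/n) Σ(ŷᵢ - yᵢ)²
MSE = 15.33

MSE = (1/3)((-1-0)² + (-1-2)² + (-2-4)²) = (1/3)(1 + 9 + 36) = 15.33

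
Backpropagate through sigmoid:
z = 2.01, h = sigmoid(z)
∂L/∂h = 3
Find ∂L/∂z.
∂L/∂z = 0.3126

σ(2.01) = 0.8818
σ'(2.01) = σ(2.01)(1 - σ(2.01)) = 0.8818 × 0.1182 = 0.1042
∂L/∂z = ∂L/∂h · σ'(z) = 3 × 0.1042 = 0.3126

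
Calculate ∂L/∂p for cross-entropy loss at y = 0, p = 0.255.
∂L/∂p = 1.342

∂L/∂p = -y/p + (1-y)/(1-p) = 0 + 1/0.745 = 1.342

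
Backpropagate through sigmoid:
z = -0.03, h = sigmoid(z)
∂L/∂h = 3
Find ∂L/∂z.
∂L/∂z = 0.7498

σ(-0.03) = 0.4925
σ'(-0.03) = σ(-0.03)(1 - σ(-0.03)) = 0.4925 × 0.5075 = 0.2499
∂L/∂z = ∂L/∂h · σ'(z) = 3 × 0.2499 = 0.7498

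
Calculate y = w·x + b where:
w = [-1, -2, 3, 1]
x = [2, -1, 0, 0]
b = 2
y = 2

y = (-1)(2) + (-2)(-1) + (3)(0) + (1)(0) + 2 = 2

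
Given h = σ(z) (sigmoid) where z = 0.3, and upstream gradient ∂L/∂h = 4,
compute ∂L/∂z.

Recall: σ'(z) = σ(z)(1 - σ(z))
∂L/∂z = 0.9778

σ(0.3) = 0.5744
σ'(0.3) = σ(0.3)(1 - σ(0.3)) = 0.5744 × 0.4256 = 0.2445
∂L/∂z = ∂L/∂h · σ'(z) = 4 × 0.2445 = 0.9778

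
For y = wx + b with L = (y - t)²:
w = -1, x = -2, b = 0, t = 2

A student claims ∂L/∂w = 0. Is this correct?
Correct

y = (-1)(-2) + 0 = 2
∂L/∂y = 2(y - t) = 2(2 - 2) = 0
∂y/∂w = x = -2
∂L/∂w = 0 × -2 = 0

Claimed value: 0
Correct: The correct gradient is 0.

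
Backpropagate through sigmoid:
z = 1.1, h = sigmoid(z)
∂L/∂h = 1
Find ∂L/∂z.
∂L/∂z = 0.1874

σ(1.1) = 0.7503
σ'(1.1) = σ(1.1)(1 - σ(1.1)) = 0.7503 × 0.2497 = 0.1874
∂L/∂z = ∂L/∂h · σ'(z) = 1 × 0.1874 = 0.1874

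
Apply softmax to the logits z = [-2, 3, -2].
p = [0.0066, 0.9867, 0.0066]

exp(z) = [0.1353, 20.09, 0.1353]
Sum = 20.36
p = [0.0066, 0.9867, 0.0066]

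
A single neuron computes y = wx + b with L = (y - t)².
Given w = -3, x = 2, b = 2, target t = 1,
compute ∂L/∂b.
∂L/∂b = -10

y = wx + b = (-3)(2) + 2 = -4
∂L/∂y = 2(y - t) = 2(-4 - 1) = -10
∂y/∂b = 1
∂L/∂b = ∂L/∂y · ∂y/∂b = -10 × 1 = -10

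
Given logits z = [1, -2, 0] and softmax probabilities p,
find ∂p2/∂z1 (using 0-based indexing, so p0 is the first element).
∂p2/∂z1 = -0.009113

p = softmax(z) = [0.7054, 0.03512, 0.2595]
p2 = 0.2595, p1 = 0.03512

∂p2/∂z1 = -p2 × p1 = -0.2595 × 0.03512 = -0.009113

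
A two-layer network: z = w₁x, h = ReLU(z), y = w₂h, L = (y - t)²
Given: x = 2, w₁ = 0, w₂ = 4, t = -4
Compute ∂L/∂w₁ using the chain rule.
∂L/∂w₁ = 0

Forward pass:
z = w₁x = 0×2 = 0
h = ReLU(0) = 0
y = w₂h = 4×0 = 0

Backward pass:
∂L/∂y = 2(y - t) = 2(0 - -4) = 8
∂y/∂h = w₂ = 4
∂h/∂z = 0 (ReLU derivative)
∂z/∂w₁ = x = 2

∂L/∂w₁ = 8 × 4 × 0 × 2 = 0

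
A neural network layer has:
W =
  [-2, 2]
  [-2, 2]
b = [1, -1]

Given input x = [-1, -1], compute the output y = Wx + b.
y = [1, -1]

Wx = [-2×-1 + 2×-1, -2×-1 + 2×-1]
   = [0, 0]
y = Wx + b = [0 + 1, 0 + -1] = [1, -1]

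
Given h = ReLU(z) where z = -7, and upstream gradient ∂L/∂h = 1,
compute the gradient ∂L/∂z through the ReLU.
∂L/∂z = 0

h = ReLU(-7) = 0
Since z < 0: ∂h/∂z = 0
∂L/∂z = ∂L/∂h · ∂h/∂z = 1 × 0 = 0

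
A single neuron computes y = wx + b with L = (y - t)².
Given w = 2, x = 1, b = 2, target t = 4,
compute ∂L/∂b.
∂L/∂b = 0

y = wx + b = (2)(1) + 2 = 4
∂L/∂y = 2(y - t) = 2(4 - 4) = 0
∂y/∂b = 1
∂L/∂b = ∂L/∂y · ∂y/∂b = 0 × 1 = 0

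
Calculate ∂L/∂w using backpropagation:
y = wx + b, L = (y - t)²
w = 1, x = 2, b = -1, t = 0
∂L/∂w = 4

y = wx + b = (1)(2) + -1 = 1
∂L/∂y = 2(y - t) = 2(1 - 0) = 2
∂y/∂w = x = 2
∂L/∂w = ∂L/∂y · ∂y/∂w = 2 × 2 = 4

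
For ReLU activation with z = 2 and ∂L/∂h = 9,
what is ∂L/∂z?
∂L/∂z = 9

h = ReLU(2) = 2
Since z > 0: ∂h/∂z = 1
∂L/∂z = ∂L/∂h · ∂h/∂z = 9 × 1 = 9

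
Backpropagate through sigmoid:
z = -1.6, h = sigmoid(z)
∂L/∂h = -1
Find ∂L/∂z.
∂L/∂z = -0.1398

σ(-1.6) = 0.168
σ'(-1.6) = σ(-1.6)(1 - σ(-1.6)) = 0.168 × 0.832 = 0.1398
∂L/∂z = ∂L/∂h · σ'(z) = -1 × 0.1398 = -0.1398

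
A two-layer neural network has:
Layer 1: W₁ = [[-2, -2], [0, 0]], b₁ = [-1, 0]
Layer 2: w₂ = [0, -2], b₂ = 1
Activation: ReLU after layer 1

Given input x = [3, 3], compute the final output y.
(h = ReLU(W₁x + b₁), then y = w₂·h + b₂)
y = 1

Layer 1 pre-activation: z₁ = [-13, 0]
After ReLU: h = [0, 0]
Layer 2 output: y = 0×0 + -2×0 + 1 = 1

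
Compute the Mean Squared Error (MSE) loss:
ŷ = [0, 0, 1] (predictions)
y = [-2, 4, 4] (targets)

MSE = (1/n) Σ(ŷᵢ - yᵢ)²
MSE = 9.667

MSE = (1/3)((0--2)² + (0-4)² + (1-4)²) = (1/3)(4 + 16 + 9) = 9.667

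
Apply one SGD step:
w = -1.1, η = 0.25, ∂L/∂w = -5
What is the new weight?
w_new = 0.15

w_new = w - η·∂L/∂w = -1.1 - 0.25×(-5) = -1.1 - (-1.25) = 0.15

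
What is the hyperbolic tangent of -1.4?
-0.8854

tanh(-1.4) = (e^(-1.4) - e^(1.4))/(e^(-1.4) + e^(1.4)) = -0.8854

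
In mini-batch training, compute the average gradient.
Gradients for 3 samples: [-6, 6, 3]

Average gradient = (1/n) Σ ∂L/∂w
Average gradient = 1

Average = (1/3)(-6 + 6 + 3) = 3/3 = 1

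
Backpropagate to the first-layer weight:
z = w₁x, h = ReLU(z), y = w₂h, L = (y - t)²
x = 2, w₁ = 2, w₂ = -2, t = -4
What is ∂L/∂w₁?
∂L/∂w₁ = 32

Forward pass:
z = w₁x = 2×2 = 4
h = ReLU(4) = 4
y = w₂h = -2×4 = -8

Backward pass:
∂L/∂y = 2(y - t) = 2(-8 - -4) = -8
∂y/∂h = w₂ = -2
∂h/∂z = 1 (ReLU derivative)
∂z/∂w₁ = x = 2

∂L/∂w₁ = -8 × -2 × 1 × 2 = 32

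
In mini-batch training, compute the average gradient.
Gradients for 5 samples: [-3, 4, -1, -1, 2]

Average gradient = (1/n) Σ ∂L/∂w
Average gradient = 0.2

Average = (1/5)(-3 + 4 + -1 + -1 + 2) = 1/5 = 0.2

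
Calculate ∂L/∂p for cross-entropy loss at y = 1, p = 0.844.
∂L/∂p = -1.185

∂L/∂p = -y/p + (1-y)/(1-p) = -1/0.844 + 0 = -1.185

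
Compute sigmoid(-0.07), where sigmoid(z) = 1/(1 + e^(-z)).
0.4825

sigmoid(-0.07) = 1/(1 + e^(0.07)) = 1/(1 + 1.073) = 0.4825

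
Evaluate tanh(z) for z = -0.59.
-0.5299

tanh(-0.59) = (e^(-0.59) - e^(0.59))/(e^(-0.59) + e^(0.59)) = -0.5299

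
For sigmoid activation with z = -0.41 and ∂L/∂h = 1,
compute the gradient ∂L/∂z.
∂L/∂z = 0.2398

σ(-0.41) = 0.3989
σ'(-0.41) = σ(-0.41)(1 - σ(-0.41)) = 0.3989 × 0.6011 = 0.2398
∂L/∂z = ∂L/∂h · σ'(z) = 1 × 0.2398 = 0.2398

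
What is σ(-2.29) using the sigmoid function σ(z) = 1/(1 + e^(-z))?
0.09195

sigmoid(-2.29) = 1/(1 + e^(2.29)) = 1/(1 + 9.875) = 0.09195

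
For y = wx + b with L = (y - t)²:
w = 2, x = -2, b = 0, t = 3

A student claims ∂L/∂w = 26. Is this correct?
Incorrect

y = (2)(-2) + 0 = -4
∂L/∂y = 2(y - t) = 2(-4 - 3) = -14
∂y/∂w = x = -2
∂L/∂w = -14 × -2 = 28

Claimed value: 26
Incorrect: The correct gradient is 28.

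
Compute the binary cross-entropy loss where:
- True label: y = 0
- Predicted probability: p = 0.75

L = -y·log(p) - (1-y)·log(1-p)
L = 1.386

L = -0·log(0.75) - 1·log(0.25) = -log(0.25) = 1.386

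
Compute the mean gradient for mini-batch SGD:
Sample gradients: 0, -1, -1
Average gradient = -0.6667

Average = (1/3)(0 + -1 + -1) = -2/3 = -0.6667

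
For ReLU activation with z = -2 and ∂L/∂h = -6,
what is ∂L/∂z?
∂L/∂z = 0

h = ReLU(-2) = 0
Since z < 0: ∂h/∂z = 0
∂L/∂z = ∂L/∂h · ∂h/∂z = -6 × 0 = 0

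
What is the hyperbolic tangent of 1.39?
0.8832

tanh(1.39) = (e^(1.39) - e^(-1.39))/(e^(1.39) + e^(-1.39)) = 0.8832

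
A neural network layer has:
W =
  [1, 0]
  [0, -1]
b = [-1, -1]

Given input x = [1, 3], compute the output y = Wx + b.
y = [0, -4]

Wx = [1×1 + 0×3, 0×1 + -1×3]
   = [1, -3]
y = Wx + b = [1 + -1, -3 + -1] = [0, -4]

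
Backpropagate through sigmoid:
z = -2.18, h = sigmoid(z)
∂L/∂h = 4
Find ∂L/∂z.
∂L/∂z = 0.365

σ(-2.18) = 0.1016
σ'(-2.18) = σ(-2.18)(1 - σ(-2.18)) = 0.1016 × 0.8984 = 0.09125
∂L/∂z = ∂L/∂h · σ'(z) = 4 × 0.09125 = 0.365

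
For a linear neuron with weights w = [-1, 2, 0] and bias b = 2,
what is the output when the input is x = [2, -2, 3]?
y = -4

y = (-1)(2) + (2)(-2) + (0)(3) + 2 = -4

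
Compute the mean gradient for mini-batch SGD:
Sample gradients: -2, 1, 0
Average gradient = -0.3333

Average = (1/3)(-2 + 1 + 0) = -1/3 = -0.3333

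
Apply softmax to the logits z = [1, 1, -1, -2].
p = [0.4576, 0.4576, 0.0619, 0.0228]

exp(z) = [2.718, 2.718, 0.3679, 0.1353]
Sum = 5.94
p = [0.4576, 0.4576, 0.0619, 0.0228]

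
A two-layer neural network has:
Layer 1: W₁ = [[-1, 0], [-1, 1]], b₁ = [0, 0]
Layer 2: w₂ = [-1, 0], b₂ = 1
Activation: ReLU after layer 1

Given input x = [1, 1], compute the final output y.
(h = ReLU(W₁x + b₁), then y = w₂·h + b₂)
y = 1

Layer 1 pre-activation: z₁ = [-1, 0]
After ReLU: h = [0, 0]
Layer 2 output: y = -1×0 + 0×0 + 1 = 1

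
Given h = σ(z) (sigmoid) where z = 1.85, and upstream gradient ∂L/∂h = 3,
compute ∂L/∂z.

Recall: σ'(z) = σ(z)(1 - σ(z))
∂L/∂z = 0.3522

σ(1.85) = 0.8641
σ'(1.85) = σ(1.85)(1 - σ(1.85)) = 0.8641 × 0.1359 = 0.1174
∂L/∂z = ∂L/∂h · σ'(z) = 3 × 0.1174 = 0.3522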